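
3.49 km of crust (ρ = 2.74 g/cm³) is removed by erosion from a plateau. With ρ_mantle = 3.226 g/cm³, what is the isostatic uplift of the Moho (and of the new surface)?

Unloading: uplift u = e ρ_c/ρ_m = 3.49 km × 2.74/3.226 = 2.96 km.

2.96 km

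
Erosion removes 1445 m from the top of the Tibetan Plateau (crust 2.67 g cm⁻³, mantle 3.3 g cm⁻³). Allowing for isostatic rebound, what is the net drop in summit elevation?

276 m

Rebound u = e ρ_c/ρ_m = 1445 m × 2.67/3.3 = 1169 m.
Net surface drop = e − u = 1445 m − 1169 m = e (ρ_m − ρ_c)/ρ_m = 276 m.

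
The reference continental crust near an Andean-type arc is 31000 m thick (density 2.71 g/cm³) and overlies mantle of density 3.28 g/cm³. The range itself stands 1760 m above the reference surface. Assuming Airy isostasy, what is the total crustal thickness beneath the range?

Root depth r = h ρ_c / (ρ_m − ρ_c) = 1760 m × 2.71 / 0.57 = 8368 m.
Total thickness = T + h + r = 31000 m + 1760 m + 8368 m = 41100 m.

41100 m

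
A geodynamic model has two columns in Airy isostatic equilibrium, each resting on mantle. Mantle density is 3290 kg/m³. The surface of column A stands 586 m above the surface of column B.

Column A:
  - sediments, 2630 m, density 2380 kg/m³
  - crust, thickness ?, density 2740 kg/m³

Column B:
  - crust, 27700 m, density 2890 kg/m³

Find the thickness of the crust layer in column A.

19300 m

Take the compensation level at the base of the deeper column (depth z_c below the surface of column A) and equate Σ ρ_i t_i down to z_c; mantle fills any gap and the z_c terms cancel.
Column A: 2630×2380 + x×2740 + (z_c − 2630 − x)×3290
Column B: 586×0 + 27700×2890 + (z_c − 586 − 27700)×3290
The z_c×3290 term appears on both sides and cancels. Collect the known terms of each column as K = Σ(ρt)_known − 3290 × (depth of known layers): K_A = 6259400 − 3290×2630 = −2393300; K_B = 80053000 − 3290×(586 + 27700) = −13007940.
Balance: K_A − x×(3290 − 2740) = K_B, so x = (K_A − K_B)/(3290 − 2740) = 10614600/550 = 19300 m.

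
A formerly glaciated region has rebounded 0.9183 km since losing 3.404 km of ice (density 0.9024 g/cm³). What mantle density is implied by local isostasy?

ρ_m = ρ_ice t / u = 0.9024 × 3.404 km/0.9183 km = 3.35 g/cm³.

3.35 g/cm³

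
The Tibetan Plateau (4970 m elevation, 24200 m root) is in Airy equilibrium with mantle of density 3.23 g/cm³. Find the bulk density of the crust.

ρ_c h = (ρ_m − ρ_c) r → ρ_c (h + r) = ρ_m r → ρ_c = ρ_m r / (h + r).
ρ_c = 3.23 × 24200 m / (4970 m + 24200 m) = 2.68 g/cm³.

2.68 g/cm³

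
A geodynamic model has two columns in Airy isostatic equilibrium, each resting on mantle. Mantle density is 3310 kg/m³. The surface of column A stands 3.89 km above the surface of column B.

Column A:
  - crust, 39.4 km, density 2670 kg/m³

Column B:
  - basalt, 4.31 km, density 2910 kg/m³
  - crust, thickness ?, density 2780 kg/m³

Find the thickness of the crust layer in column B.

Take the compensation level at the base of the deeper column (depth z_c below the surface of column A) and equate Σ ρ_i t_i down to z_c; mantle fills any gap and the z_c terms cancel.
Column A: 39.4×2670 + (z_c − 39.4)×3310
Column B: 3.89×0 + 4.31×2910 + x×2780 + (z_c − 3.89 − 4.31 − x)×3310
The z_c×3310 term appears on both sides and cancels. Collect the known terms of each column as K = Σ(ρt)_known − 3310 × (depth of known layers): K_A = 105198 − 3310×39.4 = −25216; K_B = 12542.1 − 3310×(3.89 + 4.31) = −14599.9.
Balance: K_A = K_B − x×(3310 − 2780), so x = (K_B − K_A)/(3310 − 2780) = 10616.1/530 = 20 km.

20 km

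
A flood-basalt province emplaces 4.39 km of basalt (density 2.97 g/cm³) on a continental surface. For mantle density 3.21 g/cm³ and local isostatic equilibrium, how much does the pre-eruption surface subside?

Subaerial loading: s = t ρ_load / ρ_m.
s = 4.39 km × 2.97/3.21 = 4.06 km.

4.06 km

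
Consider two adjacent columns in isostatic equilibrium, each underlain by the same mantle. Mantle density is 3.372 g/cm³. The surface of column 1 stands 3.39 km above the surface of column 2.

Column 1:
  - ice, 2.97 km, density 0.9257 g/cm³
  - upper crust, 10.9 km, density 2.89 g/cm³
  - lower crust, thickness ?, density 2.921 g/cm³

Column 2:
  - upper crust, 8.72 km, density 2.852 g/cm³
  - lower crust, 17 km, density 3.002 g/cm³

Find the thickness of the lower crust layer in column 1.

21.6 km

Take the compensation level at the base of the deeper column (depth z_c below the surface of column 1) and equate Σ ρ_i t_i down to z_c; mantle fills any gap and the z_c terms cancel.
Column 1: 2.97×0.9257 + 10.9×2.89 + x×2.921 + (z_c − 13.87 − x)×3.372
Column 2: 3.39×0 + 8.72×2.852 + 17×3.002 + (z_c − 3.39 − 25.72)×3.372
The z_c×3.372 term appears on both sides and cancels. Collect the known terms of each column as K = Σ(ρt)_known − 3.372 × (depth of known layers): K_1 = 34.250329 − 3.372×13.87 = −12.519311; K_2 = 75.90344 − 3.372×(3.39 + 25.72) = −22.25548.
Balance: K_1 − x×(3.372 − 2.921) = K_2, so x = (K_1 − K_2)/(3.372 − 2.921) = 9.73617/0.451 = 21.6 km.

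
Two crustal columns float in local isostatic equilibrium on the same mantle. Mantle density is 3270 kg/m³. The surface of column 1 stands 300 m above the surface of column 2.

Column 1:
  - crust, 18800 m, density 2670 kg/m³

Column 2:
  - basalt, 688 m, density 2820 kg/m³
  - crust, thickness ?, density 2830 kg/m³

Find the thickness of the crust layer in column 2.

22700 m

Take the compensation level at the base of the deeper column (depth z_c below the surface of column 1) and equate Σ ρ_i t_i down to z_c; mantle fills any gap and the z_c terms cancel.
Column 1: 18800×2670 + (z_c − 18800)×3270
Column 2: 300×0 + 688×2820 + x×2830 + (z_c − 300 − 688 − x)×3270
The z_c×3270 term appears on both sides and cancels. Collect the known terms of each column as K = Σ(ρt)_known − 3270 × (depth of known layers): K_1 = 50196000 − 3270×18800 = −11280000; K_2 = 1940160 − 3270×(300 + 688) = −1290600.
Balance: K_1 = K_2 − x×(3270 − 2830), so x = (K_2 − K_1)/(3270 − 2830) = 9989400/440 = 22700 m.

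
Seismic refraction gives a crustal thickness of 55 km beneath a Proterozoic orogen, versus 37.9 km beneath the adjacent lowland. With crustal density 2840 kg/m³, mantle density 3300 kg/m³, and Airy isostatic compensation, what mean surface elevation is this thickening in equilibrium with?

2.38 km

Excess crust Δ = 55 km − 37.9 km = 17.1 km, split between elevation h and root r with h + r = Δ.
Airy balance ρ_c h = (ρ_m − ρ_c) r gives r = h ρ_c/(ρ_m − ρ_c), so h (1 + ρ_c/(ρ_m − ρ_c)) = Δ, i.e. h = Δ (ρ_m − ρ_c)/ρ_m.
h = 17.1 km × 460/3300 = 2.38 km.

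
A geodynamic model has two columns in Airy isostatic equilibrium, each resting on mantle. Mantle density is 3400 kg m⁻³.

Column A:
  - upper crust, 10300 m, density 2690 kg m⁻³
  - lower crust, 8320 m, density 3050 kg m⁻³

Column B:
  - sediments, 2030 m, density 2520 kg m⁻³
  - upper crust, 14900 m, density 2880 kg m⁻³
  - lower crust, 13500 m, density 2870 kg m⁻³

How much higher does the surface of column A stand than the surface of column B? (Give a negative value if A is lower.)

For any compensation level in the mantle, the mantle terms cancel and isostasy reduces to e = (Σt_A − Σt_B) − (Σ(ρt)_A − Σ(ρt)_B) / ρ_m.
Σt_A = 18620 m; Σt_B = 30430 m; Σ(ρt)_A = 53083000; Σ(ρt)_B = 86772600 (in m·kg m⁻³).
e = (18620 − 30430) − (53083000 − 86772600) / 3400 = −1900 m.

−1900 m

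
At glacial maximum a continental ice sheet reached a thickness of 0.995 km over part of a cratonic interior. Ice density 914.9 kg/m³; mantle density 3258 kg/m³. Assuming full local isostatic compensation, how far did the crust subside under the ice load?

Equating mass per unit area of the two columns: the ice load ρ_ice t is balanced by mantle displaced below, ρ_m s.
s = t ρ_ice / ρ_m = 0.995 km × 914.9/3258 = 0.279 km.

0.279 km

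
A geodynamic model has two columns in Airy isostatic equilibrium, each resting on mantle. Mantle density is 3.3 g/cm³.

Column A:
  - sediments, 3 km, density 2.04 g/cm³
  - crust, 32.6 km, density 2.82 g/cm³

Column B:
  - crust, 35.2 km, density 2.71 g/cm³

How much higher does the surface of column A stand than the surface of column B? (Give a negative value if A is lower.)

−0.406 km

For any compensation level in the mantle, the mantle terms cancel and isostasy reduces to e = (Σt_A − Σt_B) − (Σ(ρt)_A − Σ(ρt)_B) / ρ_m.
Σt_A = 35.6 km; Σt_B = 35.2 km; Σ(ρt)_A = 98.052; Σ(ρt)_B = 95.392 (in km·g/cm³).
e = (35.6 − 35.2) − (98.052 − 95.392) / 3.3 = −0.406 km.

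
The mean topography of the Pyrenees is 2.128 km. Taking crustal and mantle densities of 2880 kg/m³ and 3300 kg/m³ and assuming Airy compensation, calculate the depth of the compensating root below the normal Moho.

14.6 km

For local isostatic compensation: the weight of the topography is balanced by the buoyancy of the root, ρ_c h = (ρ_m − ρ_c) r.
r = h · ρ_c / (ρ_m − ρ_c) = 2.128 km × 2880 / (3300 − 2880) = 14.6 km.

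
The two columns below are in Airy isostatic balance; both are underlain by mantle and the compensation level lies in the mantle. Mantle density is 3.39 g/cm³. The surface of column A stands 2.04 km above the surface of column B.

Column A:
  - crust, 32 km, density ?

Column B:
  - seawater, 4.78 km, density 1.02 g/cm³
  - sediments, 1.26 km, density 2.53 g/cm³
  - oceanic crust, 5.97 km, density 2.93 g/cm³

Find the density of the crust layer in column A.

2.7 g/cm³

Take the compensation level at the base of the deeper column (depth z_c below the surface of column A) and equate Σ ρ_i t_i down to z_c; mantle fills any gap and the z_c terms cancel.
Column A: 32×ρ + (z_c − 32)×3.39
Column B: 2.04×0 + 4.78×1.02 + 1.26×2.53 + 5.97×2.93 + (z_c − 2.04 − 12.01)×3.39
The z_c×3.39 term appears on both sides and cancels. Collect the known terms of each column as K = Σ(ρt)_known − 3.39 × (depth of known layers): K_A = 0 − 3.39×32 = −108.48; K_B = 25.5555 − 3.39×(2.04 + 12.01) = −22.074.
Balance: K_A + 32×ρ = K_B, so ρ = (K_B − K_A)/32 = 86.406/32 = 2.7 g/cm³.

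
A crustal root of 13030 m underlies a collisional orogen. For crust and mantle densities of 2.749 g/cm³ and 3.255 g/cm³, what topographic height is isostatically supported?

By Archimedes' principle applied to the lithosphere: ρ_c h = (ρ_m − ρ_c) r.
h = r (ρ_m − ρ_c) / ρ_c = 13030 m × (3.255 − 2.749) / 2.749 = 2400 m.

2400 m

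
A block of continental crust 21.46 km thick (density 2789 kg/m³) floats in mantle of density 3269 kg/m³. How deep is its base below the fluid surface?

Draft d = t ρ_obj/ρ_fluid = 21.46 km × 2789/3269 = 18.3 km.

18.3 km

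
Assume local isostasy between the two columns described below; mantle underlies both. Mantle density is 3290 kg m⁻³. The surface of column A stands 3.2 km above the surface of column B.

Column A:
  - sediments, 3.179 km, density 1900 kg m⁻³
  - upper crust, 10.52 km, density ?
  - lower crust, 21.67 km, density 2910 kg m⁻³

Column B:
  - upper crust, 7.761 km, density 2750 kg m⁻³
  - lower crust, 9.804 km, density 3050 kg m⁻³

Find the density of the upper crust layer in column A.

Take the compensation level at the base of the deeper column (depth z_c below the surface of column A) and equate Σ ρ_i t_i down to z_c; mantle fills any gap and the z_c terms cancel.
Column A: 3.179×1900 + 10.52×ρ + 21.67×2910 + (z_c − 35.369)×3290
Column B: 3.2×0 + 7.761×2750 + 9.804×3050 + (z_c − 3.2 − 17.565)×3290
The z_c×3290 term appears on both sides and cancels. Collect the known terms of each column as K = Σ(ρt)_known − 3290 × (depth of known layers): K_A = 69099.8 − 3290×35.369 = −47264.21; K_B = 51244.95 − 3290×(3.2 + 17.565) = −17071.9.
Balance: K_A + 10.52×ρ = K_B, so ρ = (K_B − K_A)/10.52 = 30192.3/10.52 = 2870 kg m⁻³.

2870 kg m⁻³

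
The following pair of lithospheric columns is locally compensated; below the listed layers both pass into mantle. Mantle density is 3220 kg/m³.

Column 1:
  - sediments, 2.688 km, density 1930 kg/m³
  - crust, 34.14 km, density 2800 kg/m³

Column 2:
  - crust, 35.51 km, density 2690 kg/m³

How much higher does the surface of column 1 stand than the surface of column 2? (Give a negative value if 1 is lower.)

For any compensation level in the mantle, the mantle terms cancel and isostasy reduces to e = (Σt_1 − Σt_2) − (Σ(ρt)_1 − Σ(ρt)_2) / ρ_m.
Σt_1 = 36.828 km; Σt_2 = 35.51 km; Σ(ρt)_1 = 100779.84; Σ(ρt)_2 = 95521.9 (in km·kg/m³).
e = (36.828 − 35.51) − (100779.84 − 95521.9) / 3220 = −0.315 km.

−0.315 km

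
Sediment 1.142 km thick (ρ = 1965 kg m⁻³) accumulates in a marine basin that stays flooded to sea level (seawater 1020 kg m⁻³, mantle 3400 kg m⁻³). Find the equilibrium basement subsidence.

Submarine loading: the sediment displaces seawater, and the subsidence is in turn flooded, so s (ρ_m − ρ_w) = t (ρ_sed − ρ_w).
s = 1.142 km × (1965 − 1020) / (3400 − 1020) = 0.453 km.

0.453 km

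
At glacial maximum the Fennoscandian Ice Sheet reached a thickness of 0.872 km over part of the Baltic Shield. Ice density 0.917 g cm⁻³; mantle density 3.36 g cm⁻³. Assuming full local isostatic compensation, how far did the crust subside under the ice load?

0.238 km

In Airy isostatic equilibrium: the ice load ρ_ice t is balanced by mantle displaced below, ρ_m s.
s = t ρ_ice / ρ_m = 0.872 km × 0.917/3.36 = 0.238 km.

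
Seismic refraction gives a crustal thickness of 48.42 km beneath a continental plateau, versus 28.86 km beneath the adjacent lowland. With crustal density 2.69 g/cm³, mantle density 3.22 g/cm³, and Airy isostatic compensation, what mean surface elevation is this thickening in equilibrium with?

Excess crust Δ = 48.42 km − 28.86 km = 19.56 km, split between elevation h and root r with h + r = Δ.
Airy balance ρ_c h = (ρ_m − ρ_c) r gives r = h ρ_c/(ρ_m − ρ_c), so h (1 + ρ_c/(ρ_m − ρ_c)) = Δ, i.e. h = Δ (ρ_m − ρ_c)/ρ_m.
h = 19.56 km × 0.53/3.22 = 3.22 km.

3.22 km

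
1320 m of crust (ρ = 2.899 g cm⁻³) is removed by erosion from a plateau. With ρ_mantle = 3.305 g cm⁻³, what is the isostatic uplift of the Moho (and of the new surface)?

1160 m

Unloading: uplift u = e ρ_c/ρ_m = 1320 m × 2.899/3.305 = 1160 m.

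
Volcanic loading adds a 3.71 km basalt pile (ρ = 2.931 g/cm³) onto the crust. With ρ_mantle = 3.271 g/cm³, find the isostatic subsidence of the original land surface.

3.32 km

Subaerial loading: s = t ρ_load / ρ_m.
s = 3.71 km × 2.931/3.271 = 3.32 km.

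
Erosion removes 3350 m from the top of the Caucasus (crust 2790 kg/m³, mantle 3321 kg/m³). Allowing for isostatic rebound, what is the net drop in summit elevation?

Rebound u = e ρ_c/ρ_m = 3350 m × 2790/3321 = 2814 m.
Net surface drop = e − u = 3350 m − 2814 m = e (ρ_m − ρ_c)/ρ_m = 536 m.

536 m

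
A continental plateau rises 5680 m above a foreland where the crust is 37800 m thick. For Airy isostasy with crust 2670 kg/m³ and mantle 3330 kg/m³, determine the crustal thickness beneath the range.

Root depth r = h ρ_c / (ρ_m − ρ_c) = 5680 m × 2670 / 660 = 22980 m.
Total thickness = T + h + r = 37800 m + 5680 m + 22980 m = 66500 m.

66500 m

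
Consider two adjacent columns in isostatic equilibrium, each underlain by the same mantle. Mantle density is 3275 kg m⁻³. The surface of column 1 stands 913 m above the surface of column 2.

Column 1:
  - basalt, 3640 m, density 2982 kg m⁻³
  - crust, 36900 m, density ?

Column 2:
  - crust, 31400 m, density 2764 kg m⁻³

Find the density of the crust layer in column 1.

2790 kg m⁻³

Take the compensation level at the base of the deeper column (depth z_c below the surface of column 1) and equate Σ ρ_i t_i down to z_c; mantle fills any gap and the z_c terms cancel.
Column 1: 3640×2982 + 36900×ρ + (z_c − 40540)×3275
Column 2: 913×0 + 31400×2764 + (z_c − 913 − 31400)×3275
The z_c×3275 term appears on both sides and cancels. Collect the known terms of each column as K = Σ(ρt)_known − 3275 × (depth of known layers): K_1 = 10854480 − 3275×40540 = −121914020; K_2 = 86789600 − 3275×(913 + 31400) = −19035475.
Balance: K_1 + 36900×ρ = K_2, so ρ = (K_2 − K_1)/36900 = 102879000/36900 = 2790 kg m⁻³.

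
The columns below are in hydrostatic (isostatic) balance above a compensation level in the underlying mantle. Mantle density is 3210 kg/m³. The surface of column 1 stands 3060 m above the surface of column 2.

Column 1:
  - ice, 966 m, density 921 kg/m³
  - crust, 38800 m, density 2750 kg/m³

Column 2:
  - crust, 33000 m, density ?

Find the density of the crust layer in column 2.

2900 kg/m³

Take the compensation level at the base of the deeper column (depth z_c below the surface of column 1) and equate Σ ρ_i t_i down to z_c; mantle fills any gap and the z_c terms cancel.
Column 1: 966×921 + 38800×2750 + (z_c − 39766)×3210
Column 2: 3060×0 + 33000×ρ + (z_c − 3060 − 33000)×3210
The z_c×3210 term appears on both sides and cancels. Collect the known terms of each column as K = Σ(ρt)_known − 3210 × (depth of known layers): K_1 = 107589686 − 3210×39766 = −20059174; K_2 = 0 − 3210×(3060 + 33000) = −115752600.
Balance: K_1 = K_2 + 33000×ρ, so ρ = (K_1 − K_2)/33000 = 95693400/33000 = 2900 kg/m³.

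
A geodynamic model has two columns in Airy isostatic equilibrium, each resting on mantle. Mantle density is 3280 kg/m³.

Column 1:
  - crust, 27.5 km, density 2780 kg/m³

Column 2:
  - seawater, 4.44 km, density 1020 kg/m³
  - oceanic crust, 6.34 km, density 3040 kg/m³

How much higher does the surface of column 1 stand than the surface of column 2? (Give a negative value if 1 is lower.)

0.669 km

For any compensation level in the mantle, the mantle terms cancel and isostasy reduces to e = (Σt_1 − Σt_2) − (Σ(ρt)_1 − Σ(ρt)_2) / ρ_m.
Σt_1 = 27.5 km; Σt_2 = 10.78 km; Σ(ρt)_1 = 76450; Σ(ρt)_2 = 23802.4 (in km·kg/m³).
e = (27.5 − 10.78) − (76450 − 23802.4) / 3280 = 0.669 km.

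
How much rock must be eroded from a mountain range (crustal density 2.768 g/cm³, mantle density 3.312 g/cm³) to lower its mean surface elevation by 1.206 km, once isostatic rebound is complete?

7.34 km

Net drop Δ = e − u = e − e ρ_c/ρ_m = e (ρ_m − ρ_c)/ρ_m.
e = Δ ρ_m/(ρ_m − ρ_c) = 1.206 km × 3.312/0.544 = 7.34 km.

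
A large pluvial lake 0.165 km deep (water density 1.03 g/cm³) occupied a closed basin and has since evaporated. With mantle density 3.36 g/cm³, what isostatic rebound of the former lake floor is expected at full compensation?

u = d ρ_w/ρ_m = 0.165 km × 1.03/3.36 = 0.0506 km.

0.0506 km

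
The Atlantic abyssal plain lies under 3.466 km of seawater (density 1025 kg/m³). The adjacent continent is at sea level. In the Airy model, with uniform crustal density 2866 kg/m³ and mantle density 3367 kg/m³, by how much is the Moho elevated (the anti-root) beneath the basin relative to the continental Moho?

12.7 km

Balancing pressure at the compensation depth: replacing crust with seawater at the top is compensated by replacing crust with mantle at the base: d (ρ_c − ρ_w) = a (ρ_m − ρ_c).
a = d (ρ_c − ρ_w)/(ρ_m − ρ_c) = 3.466 km × 1841/501 = 12.7 km.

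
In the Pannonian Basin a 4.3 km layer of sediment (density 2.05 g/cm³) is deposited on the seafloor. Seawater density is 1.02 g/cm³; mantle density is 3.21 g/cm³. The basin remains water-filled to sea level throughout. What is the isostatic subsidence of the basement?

2.02 km

Submarine loading: the sediment displaces seawater, and the subsidence is in turn flooded, so s (ρ_m − ρ_w) = t (ρ_sed − ρ_w).
s = 4.3 km × (2.05 − 1.02) / (3.21 − 1.02) = 2.02 km.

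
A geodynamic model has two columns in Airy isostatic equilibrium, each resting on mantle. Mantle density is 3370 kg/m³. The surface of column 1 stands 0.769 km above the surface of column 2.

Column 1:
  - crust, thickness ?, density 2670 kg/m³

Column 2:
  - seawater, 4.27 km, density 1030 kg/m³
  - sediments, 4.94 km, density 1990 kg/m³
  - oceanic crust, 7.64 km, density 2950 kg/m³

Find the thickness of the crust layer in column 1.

Take the compensation level at the base of the deeper column (depth z_c below the surface of column 1) and equate Σ ρ_i t_i down to z_c; mantle fills any gap and the z_c terms cancel.
Column 1: x×2670 + (z_c − 0 − x)×3370
Column 2: 0.769×0 + 4.27×1030 + 4.94×1990 + 7.64×2950 + (z_c − 0.769 − 16.85)×3370
The z_c×3370 term appears on both sides and cancels. Collect the known terms of each column as K = Σ(ρt)_known − 3370 × (depth of known layers): K_1 = 0 − 3370×0 = 0; K_2 = 36766.7 − 3370×(0.769 + 16.85) = −22609.33.
Balance: K_1 − x×(3370 − 2670) = K_2, so x = (K_1 − K_2)/(3370 − 2670) = 22609.3/700 = 32.3 km.

32.3 km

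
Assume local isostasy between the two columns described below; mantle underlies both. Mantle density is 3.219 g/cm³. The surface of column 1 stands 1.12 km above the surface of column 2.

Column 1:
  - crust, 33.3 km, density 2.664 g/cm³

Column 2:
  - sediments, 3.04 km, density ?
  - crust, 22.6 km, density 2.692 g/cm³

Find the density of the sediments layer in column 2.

Take the compensation level at the base of the deeper column (depth z_c below the surface of column 1) and equate Σ ρ_i t_i down to z_c; mantle fills any gap and the z_c terms cancel.
Column 1: 33.3×2.664 + (z_c − 33.3)×3.219
Column 2: 1.12×0 + 3.04×ρ + 22.6×2.692 + (z_c − 1.12 − 25.64)×3.219
The z_c×3.219 term appears on both sides and cancels. Collect the known terms of each column as K = Σ(ρt)_known − 3.219 × (depth of known layers): K_1 = 88.7112 − 3.219×33.3 = −18.4815; K_2 = 60.8392 − 3.219×(1.12 + 25.64) = −25.30124.
Balance: K_1 = K_2 + 3.04×ρ, so ρ = (K_1 − K_2)/3.04 = 6.81974/3.04 = 2.24 g/cm³.

2.24 g/cm³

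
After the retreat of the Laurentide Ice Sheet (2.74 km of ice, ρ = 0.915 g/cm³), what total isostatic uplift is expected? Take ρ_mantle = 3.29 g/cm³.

0.762 km

Removing the load lets mantle flow back in; uplift u satisfies ρ_ice t = ρ_m u.
u = t ρ_ice/ρ_m = 2.74 km × 0.915/3.29 = 0.762 km.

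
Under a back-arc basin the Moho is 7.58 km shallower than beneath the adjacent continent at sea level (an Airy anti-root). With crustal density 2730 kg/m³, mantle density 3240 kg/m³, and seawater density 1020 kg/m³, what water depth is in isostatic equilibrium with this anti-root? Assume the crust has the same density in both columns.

Replacing a thickness d of crust by seawater at the top must be balanced by replacing crust with mantle at the base: d (ρ_c − ρ_w) = a (ρ_m − ρ_c).
d = a (ρ_m − ρ_c)/(ρ_c − ρ_w) = 7.58 km × 510/1710 = 2.26 km.

2.26 km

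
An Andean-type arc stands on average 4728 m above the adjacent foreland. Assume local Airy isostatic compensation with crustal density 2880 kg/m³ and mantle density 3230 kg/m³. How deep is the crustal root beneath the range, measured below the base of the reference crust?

38900 m

In Airy isostatic equilibrium: the weight of the topography is balanced by the buoyancy of the root, ρ_c h = (ρ_m − ρ_c) r.
r = h · ρ_c / (ρ_m − ρ_c) = 4728 m × 2880 / (3230 − 2880) = 38900 m.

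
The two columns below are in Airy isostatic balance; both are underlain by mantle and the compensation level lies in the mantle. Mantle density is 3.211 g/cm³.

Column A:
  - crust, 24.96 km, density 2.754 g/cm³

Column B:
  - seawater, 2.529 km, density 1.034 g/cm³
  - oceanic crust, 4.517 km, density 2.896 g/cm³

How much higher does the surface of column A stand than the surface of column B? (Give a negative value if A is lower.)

For any compensation level in the mantle, the mantle terms cancel and isostasy reduces to e = (Σt_A − Σt_B) − (Σ(ρt)_A − Σ(ρt)_B) / ρ_m.
Σt_A = 24.96 km; Σt_B = 7.046 km; Σ(ρt)_A = 68.73984; Σ(ρt)_B = 15.696218 (in km·g/cm³).
e = (24.96 − 7.046) − (68.73984 − 15.696218) / 3.211 = 1.39 km.

1.39 km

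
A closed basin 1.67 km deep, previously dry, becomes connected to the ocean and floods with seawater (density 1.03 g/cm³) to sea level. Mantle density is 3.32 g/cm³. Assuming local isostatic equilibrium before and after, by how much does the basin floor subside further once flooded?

After flooding the water column is d + s deep. Its weight must equal the weight of mantle displaced by the extra subsidence s: (d + s) ρ_w = s ρ_m.
s = d ρ_w / (ρ_m − ρ_w) = 1.67 km × 1.03/(3.32 − 1.03) = 0.751 km.

0.751 km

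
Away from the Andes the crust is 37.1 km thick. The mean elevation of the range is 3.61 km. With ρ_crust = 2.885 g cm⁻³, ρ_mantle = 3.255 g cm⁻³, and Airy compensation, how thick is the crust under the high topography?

68.9 km

Root depth r = h ρ_c / (ρ_m − ρ_c) = 3.61 km × 2.885 / 0.37 = 28.15 km.
Total thickness = T + h + r = 37.1 km + 3.61 km + 28.15 km = 68.9 km.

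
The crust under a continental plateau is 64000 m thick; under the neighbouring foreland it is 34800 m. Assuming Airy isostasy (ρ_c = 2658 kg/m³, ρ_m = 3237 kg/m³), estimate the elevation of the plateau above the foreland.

5220 m

Excess crust Δ = 64000 m − 34800 m = 29200 m, split between elevation h and root r with h + r = Δ.
Airy balance ρ_c h = (ρ_m − ρ_c) r gives r = h ρ_c/(ρ_m − ρ_c), so h (1 + ρ_c/(ρ_m − ρ_c)) = Δ, i.e. h = Δ (ρ_m − ρ_c)/ρ_m.
h = 29200 m × 579/3237 = 5220 m.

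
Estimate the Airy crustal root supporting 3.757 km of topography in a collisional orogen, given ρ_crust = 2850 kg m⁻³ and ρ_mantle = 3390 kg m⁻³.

In Airy isostatic equilibrium: the weight of the topography is balanced by the buoyancy of the root, ρ_c h = (ρ_m − ρ_c) r.
r = h · ρ_c / (ρ_m − ρ_c) = 3.757 km × 2850 / (3390 − 2850) = 19.8 km.

19.8 km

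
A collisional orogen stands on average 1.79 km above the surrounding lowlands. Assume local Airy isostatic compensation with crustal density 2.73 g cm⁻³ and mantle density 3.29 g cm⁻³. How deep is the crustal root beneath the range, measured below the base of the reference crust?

8.73 km

In Airy isostatic equilibrium: the weight of the topography is balanced by the buoyancy of the root, ρ_c h = (ρ_m − ρ_c) r.
r = h · ρ_c / (ρ_m − ρ_c) = 1.79 km × 2.73 / (3.29 − 2.73) = 8.73 km.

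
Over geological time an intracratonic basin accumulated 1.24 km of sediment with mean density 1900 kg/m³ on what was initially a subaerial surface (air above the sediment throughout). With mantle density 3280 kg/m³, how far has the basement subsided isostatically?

0.718 km

Subaerial load: s = t ρ_sed / ρ_m = 1.24 km × 1900/3280 = 0.718 km.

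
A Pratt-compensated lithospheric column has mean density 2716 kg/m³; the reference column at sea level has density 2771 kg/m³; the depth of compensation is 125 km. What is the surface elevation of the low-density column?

ρ_ref D = ρ (D + h) → h = D (ρ_ref − ρ)/ρ.
h = 125 km × (2771 − 2716)/2716 = 2.53 km.

2.53 km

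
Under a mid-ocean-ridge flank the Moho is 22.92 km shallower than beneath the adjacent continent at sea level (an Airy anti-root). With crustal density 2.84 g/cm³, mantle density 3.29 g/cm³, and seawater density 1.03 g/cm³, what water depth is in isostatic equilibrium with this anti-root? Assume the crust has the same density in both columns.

5.7 km

Replacing a thickness d of crust by seawater at the top must be balanced by replacing crust with mantle at the base: d (ρ_c − ρ_w) = a (ρ_m − ρ_c).
d = a (ρ_m − ρ_c)/(ρ_c − ρ_w) = 22.92 km × 0.45/1.81 = 5.7 km.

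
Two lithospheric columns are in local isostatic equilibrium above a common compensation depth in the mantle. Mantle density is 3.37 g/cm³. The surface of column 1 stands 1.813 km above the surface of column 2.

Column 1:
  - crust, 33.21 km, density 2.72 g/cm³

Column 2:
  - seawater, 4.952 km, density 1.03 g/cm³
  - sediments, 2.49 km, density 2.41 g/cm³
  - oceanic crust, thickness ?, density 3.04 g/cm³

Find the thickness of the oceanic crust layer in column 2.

Take the compensation level at the base of the deeper column (depth z_c below the surface of column 1) and equate Σ ρ_i t_i down to z_c; mantle fills any gap and the z_c terms cancel.
Column 1: 33.21×2.72 + (z_c − 33.21)×3.37
Column 2: 1.813×0 + 4.952×1.03 + 2.49×2.41 + x×3.04 + (z_c − 1.813 − 7.442 − x)×3.37
The z_c×3.37 term appears on both sides and cancels. Collect the known terms of each column as K = Σ(ρt)_known − 3.37 × (depth of known layers): K_1 = 90.3312 − 3.37×33.21 = −21.5865; K_2 = 11.10146 − 3.37×(1.813 + 7.442) = −20.08789.
Balance: K_1 = K_2 − x×(3.37 − 3.04), so x = (K_2 − K_1)/(3.37 − 3.04) = 1.49861/0.33 = 4.54 km.

4.54 km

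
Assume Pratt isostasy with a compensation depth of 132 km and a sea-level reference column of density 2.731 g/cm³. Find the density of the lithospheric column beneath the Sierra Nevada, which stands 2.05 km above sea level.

2.69 g/cm³

Pratt balance: ρ_ref D = ρ (D + h).
ρ = ρ_ref D/(D + h) = 2.731 × 132 km/(132 km + 2.05 km) = 2.69 g/cm³.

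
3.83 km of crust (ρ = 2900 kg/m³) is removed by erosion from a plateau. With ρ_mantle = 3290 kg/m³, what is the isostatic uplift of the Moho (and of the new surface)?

Unloading: uplift u = e ρ_c/ρ_m = 3.83 km × 2900/3290 = 3.38 km.

3.38 km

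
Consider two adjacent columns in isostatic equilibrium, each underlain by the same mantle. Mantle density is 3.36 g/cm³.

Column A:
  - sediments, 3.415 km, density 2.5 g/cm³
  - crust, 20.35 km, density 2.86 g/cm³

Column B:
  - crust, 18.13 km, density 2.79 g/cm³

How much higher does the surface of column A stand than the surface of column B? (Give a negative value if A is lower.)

For any compensation level in the mantle, the mantle terms cancel and isostasy reduces to e = (Σt_A − Σt_B) − (Σ(ρt)_A − Σ(ρt)_B) / ρ_m.
Σt_A = 23.765 km; Σt_B = 18.13 km; Σ(ρt)_A = 66.7385; Σ(ρt)_B = 50.5827 (in km·g/cm³).
e = (23.765 − 18.13) − (66.7385 − 50.5827) / 3.36 = 0.827 km.

0.827 km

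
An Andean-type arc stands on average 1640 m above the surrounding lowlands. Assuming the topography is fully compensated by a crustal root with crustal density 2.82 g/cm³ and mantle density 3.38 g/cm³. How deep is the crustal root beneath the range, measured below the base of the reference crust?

Balancing pressure at the compensation depth: the weight of the topography is balanced by the buoyancy of the root, ρ_c h = (ρ_m − ρ_c) r.
r = h · ρ_c / (ρ_m − ρ_c) = 1640 m × 2.82 / (3.38 − 2.82) = 8260 m.

8260 m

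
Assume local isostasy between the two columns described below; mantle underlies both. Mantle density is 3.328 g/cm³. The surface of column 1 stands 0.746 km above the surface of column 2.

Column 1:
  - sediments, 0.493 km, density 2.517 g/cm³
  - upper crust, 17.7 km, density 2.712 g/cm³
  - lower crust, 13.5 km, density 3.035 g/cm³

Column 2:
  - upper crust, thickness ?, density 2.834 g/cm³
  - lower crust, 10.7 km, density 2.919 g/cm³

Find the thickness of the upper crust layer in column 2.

17 km

Take the compensation level at the base of the deeper column (depth z_c below the surface of column 1) and equate Σ ρ_i t_i down to z_c; mantle fills any gap and the z_c terms cancel.
Column 1: 0.493×2.517 + 17.7×2.712 + 13.5×3.035 + (z_c − 31.693)×3.328
Column 2: 0.746×0 + x×2.834 + 10.7×2.919 + (z_c − 0.746 − 10.7 − x)×3.328
The z_c×3.328 term appears on both sides and cancels. Collect the known terms of each column as K = Σ(ρt)_known − 3.328 × (depth of known layers): K_1 = 90.215781 − 3.328×31.693 = −15.258523; K_2 = 31.2333 − 3.328×(0.746 + 10.7) = −6.858988.
Balance: K_1 = K_2 − x×(3.328 − 2.834), so x = (K_2 − K_1)/(3.328 − 2.834) = 8.39954/0.494 = 17 km.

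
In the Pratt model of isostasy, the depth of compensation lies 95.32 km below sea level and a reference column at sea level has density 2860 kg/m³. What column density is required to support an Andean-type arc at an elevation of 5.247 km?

Pratt balance: ρ_ref D = ρ (D + h).
ρ = ρ_ref D/(D + h) = 2860 × 95.32 km/(95.32 km + 5.247 km) = 2710 kg/m³.

2710 kg/m³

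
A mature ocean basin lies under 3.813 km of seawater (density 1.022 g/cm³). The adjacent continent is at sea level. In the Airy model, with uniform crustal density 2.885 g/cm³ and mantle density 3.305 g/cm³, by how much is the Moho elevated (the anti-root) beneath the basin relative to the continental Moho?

16.9 km

For local isostatic compensation: replacing crust with seawater at the top is compensated by replacing crust with mantle at the base: d (ρ_c − ρ_w) = a (ρ_m − ρ_c).
a = d (ρ_c − ρ_w)/(ρ_m − ρ_c) = 3.813 km × 1.863/0.42 = 16.9 km.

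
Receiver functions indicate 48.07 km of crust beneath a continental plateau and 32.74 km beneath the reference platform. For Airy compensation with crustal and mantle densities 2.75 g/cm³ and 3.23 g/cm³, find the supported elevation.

2.28 km

Excess crust Δ = 48.07 km − 32.74 km = 15.33 km, split between elevation h and root r with h + r = Δ.
Airy balance ρ_c h = (ρ_m − ρ_c) r gives r = h ρ_c/(ρ_m − ρ_c), so h (1 + ρ_c/(ρ_m − ρ_c)) = Δ, i.e. h = Δ (ρ_m − ρ_c)/ρ_m.
h = 15.33 km × 0.48/3.23 = 2.28 km.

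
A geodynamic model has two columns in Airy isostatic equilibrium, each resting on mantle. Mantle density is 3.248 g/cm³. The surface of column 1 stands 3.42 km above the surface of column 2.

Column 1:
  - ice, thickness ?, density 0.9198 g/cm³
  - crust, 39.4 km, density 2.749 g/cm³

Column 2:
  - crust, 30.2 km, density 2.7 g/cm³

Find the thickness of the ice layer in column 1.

3.43 km

Take the compensation level at the base of the deeper column (depth z_c below the surface of column 1) and equate Σ ρ_i t_i down to z_c; mantle fills any gap and the z_c terms cancel.
Column 1: x×0.9198 + 39.4×2.749 + (z_c − 39.4 − x)×3.248
Column 2: 3.42×0 + 30.2×2.7 + (z_c − 3.42 − 30.2)×3.248
The z_c×3.248 term appears on both sides and cancels. Collect the known terms of each column as K = Σ(ρt)_known − 3.248 × (depth of known layers): K_1 = 108.3106 − 3.248×39.4 = −19.6606; K_2 = 81.54 − 3.248×(3.42 + 30.2) = −27.65776.
Balance: K_1 − x×(3.248 − 0.9198) = K_2, so x = (K_1 − K_2)/(3.248 − 0.9198) = 7.99716/2.3282 = 3.43 km.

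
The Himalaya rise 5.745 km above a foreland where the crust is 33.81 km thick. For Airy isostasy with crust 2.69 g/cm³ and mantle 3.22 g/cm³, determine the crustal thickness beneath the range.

68.7 km

Root depth r = h ρ_c / (ρ_m − ρ_c) = 5.745 km × 2.69 / 0.53 = 29.16 km.
Total thickness = T + h + r = 33.81 km + 5.745 km + 29.16 km = 68.7 km.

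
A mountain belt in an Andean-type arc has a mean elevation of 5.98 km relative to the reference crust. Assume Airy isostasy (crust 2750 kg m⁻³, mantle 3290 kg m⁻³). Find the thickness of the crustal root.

30.5 km

In Airy isostatic equilibrium: the weight of the topography is balanced by the buoyancy of the root, ρ_c h = (ρ_m − ρ_c) r.
r = h · ρ_c / (ρ_m − ρ_c) = 5.98 km × 2750 / (3290 − 2750) = 30.5 km.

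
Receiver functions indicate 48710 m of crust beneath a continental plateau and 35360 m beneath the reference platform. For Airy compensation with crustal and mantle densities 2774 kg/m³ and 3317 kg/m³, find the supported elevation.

Excess crust Δ = 48710 m − 35360 m = 13350 m, split between elevation h and root r with h + r = Δ.
Airy balance ρ_c h = (ρ_m − ρ_c) r gives r = h ρ_c/(ρ_m − ρ_c), so h (1 + ρ_c/(ρ_m − ρ_c)) = Δ, i.e. h = Δ (ρ_m − ρ_c)/ρ_m.
h = 13350 m × 543/3317 = 2190 m.

2190 m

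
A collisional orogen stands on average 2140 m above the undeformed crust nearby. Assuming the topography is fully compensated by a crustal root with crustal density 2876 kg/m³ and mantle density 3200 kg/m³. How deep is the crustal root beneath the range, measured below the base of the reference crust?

19000 m

Balancing pressure at the compensation depth: the weight of the topography is balanced by the buoyancy of the root, ρ_c h = (ρ_m − ρ_c) r.
r = h · ρ_c / (ρ_m − ρ_c) = 2140 m × 2876 / (3200 − 2876) = 19000 m.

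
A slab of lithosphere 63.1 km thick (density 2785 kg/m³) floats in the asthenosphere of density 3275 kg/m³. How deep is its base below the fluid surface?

53.7 km

Draft d = t ρ_obj/ρ_fluid = 63.1 km × 2785/3275 = 53.7 km.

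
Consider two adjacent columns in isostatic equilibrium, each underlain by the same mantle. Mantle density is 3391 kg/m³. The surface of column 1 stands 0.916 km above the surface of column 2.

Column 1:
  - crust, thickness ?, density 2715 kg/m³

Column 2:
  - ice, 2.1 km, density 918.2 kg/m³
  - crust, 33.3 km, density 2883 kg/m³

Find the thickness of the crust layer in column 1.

Take the compensation level at the base of the deeper column (depth z_c below the surface of column 1) and equate Σ ρ_i t_i down to z_c; mantle fills any gap and the z_c terms cancel.
Column 1: x×2715 + (z_c − 0 − x)×3391
Column 2: 0.916×0 + 2.1×918.2 + 33.3×2883 + (z_c − 0.916 − 35.4)×3391
The z_c×3391 term appears on both sides and cancels. Collect the known terms of each column as K = Σ(ρt)_known − 3391 × (depth of known layers): K_1 = 0 − 3391×0 = 0; K_2 = 97932.12 − 3391×(0.916 + 35.4) = −25215.436.
Balance: K_1 − x×(3391 − 2715) = K_2, so x = (K_1 − K_2)/(3391 − 2715) = 25215.4/676 = 37.3 km.

37.3 km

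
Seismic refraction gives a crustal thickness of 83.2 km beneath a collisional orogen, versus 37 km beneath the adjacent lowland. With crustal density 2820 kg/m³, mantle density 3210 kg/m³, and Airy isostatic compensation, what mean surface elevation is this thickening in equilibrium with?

Excess crust Δ = 83.2 km − 37 km = 46.2 km, split between elevation h and root r with h + r = Δ.
Airy balance ρ_c h = (ρ_m − ρ_c) r gives r = h ρ_c/(ρ_m − ρ_c), so h (1 + ρ_c/(ρ_m − ρ_c)) = Δ, i.e. h = Δ (ρ_m − ρ_c)/ρ_m.
h = 46.2 km × 390/3210 = 5.61 km.

5.61 km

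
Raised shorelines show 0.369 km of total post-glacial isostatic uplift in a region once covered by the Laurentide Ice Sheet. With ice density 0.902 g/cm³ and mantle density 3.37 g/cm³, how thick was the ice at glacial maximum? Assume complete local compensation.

u = t ρ_ice/ρ_m → t = u ρ_m/ρ_ice = 0.369 km × 3.37/0.902 = 1.38 km.

1.38 km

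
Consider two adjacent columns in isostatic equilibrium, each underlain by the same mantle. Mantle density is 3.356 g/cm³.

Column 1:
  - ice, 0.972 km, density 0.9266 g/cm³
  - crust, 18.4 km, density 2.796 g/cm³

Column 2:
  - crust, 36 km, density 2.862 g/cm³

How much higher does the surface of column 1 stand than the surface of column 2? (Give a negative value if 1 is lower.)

For any compensation level in the mantle, the mantle terms cancel and isostasy reduces to e = (Σt_1 − Σt_2) − (Σ(ρt)_1 − Σ(ρt)_2) / ρ_m.
Σt_1 = 19.372 km; Σt_2 = 36 km; Σ(ρt)_1 = 52.3470552; Σ(ρt)_2 = 103.032 (in km·g/cm³).
e = (19.372 − 36) − (52.3470552 − 103.032) / 3.356 = −1.53 km.

−1.53 km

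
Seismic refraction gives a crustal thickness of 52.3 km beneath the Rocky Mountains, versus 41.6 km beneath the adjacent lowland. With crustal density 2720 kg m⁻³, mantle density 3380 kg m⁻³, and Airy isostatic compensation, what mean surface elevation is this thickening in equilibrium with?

2.09 km

Excess crust Δ = 52.3 km − 41.6 km = 10.7 km, split between elevation h and root r with h + r = Δ.
Airy balance ρ_c h = (ρ_m − ρ_c) r gives r = h ρ_c/(ρ_m − ρ_c), so h (1 + ρ_c/(ρ_m − ρ_c)) = Δ, i.e. h = Δ (ρ_m − ρ_c)/ρ_m.
h = 10.7 km × 660/3380 = 2.09 km.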